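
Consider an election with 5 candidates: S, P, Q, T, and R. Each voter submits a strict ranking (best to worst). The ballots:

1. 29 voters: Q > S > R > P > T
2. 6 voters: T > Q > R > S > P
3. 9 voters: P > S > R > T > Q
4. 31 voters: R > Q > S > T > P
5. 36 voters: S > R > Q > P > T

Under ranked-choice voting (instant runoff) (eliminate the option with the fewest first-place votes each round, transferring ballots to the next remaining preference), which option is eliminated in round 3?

Round 1: S 36, P 9, Q 29, T 6, R 31. Eliminate T.
Round 2: S 36, P 9, Q 35, R 31. Eliminate P.
Round 3: S 45, Q 35, R 31. Eliminate R.

R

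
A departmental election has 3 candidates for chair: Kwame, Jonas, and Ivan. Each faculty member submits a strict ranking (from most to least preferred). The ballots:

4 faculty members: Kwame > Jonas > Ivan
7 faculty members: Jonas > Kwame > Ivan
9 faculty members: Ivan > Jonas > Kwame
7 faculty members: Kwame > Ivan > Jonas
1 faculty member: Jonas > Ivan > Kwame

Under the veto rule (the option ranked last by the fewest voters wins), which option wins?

Jonas

Last-place votes: Kwame 10, Jonas 7, Ivan 11.
Jonas is ranked last by the fewest voters, so Jonas wins.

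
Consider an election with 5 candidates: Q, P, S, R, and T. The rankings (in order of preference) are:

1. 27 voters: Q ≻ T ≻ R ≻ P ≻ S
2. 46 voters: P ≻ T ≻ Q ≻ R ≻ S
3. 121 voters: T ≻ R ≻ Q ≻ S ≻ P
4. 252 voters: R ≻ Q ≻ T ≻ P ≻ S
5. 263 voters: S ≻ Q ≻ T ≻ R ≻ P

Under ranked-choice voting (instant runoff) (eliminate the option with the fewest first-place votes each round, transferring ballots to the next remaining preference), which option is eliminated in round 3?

Round 1: Q 27, P 46, S 263, R 252, T 121. Eliminate Q.
Round 2: P 46, S 263, R 252, T 148. Eliminate P.
Round 3: S 263, R 252, T 194. Eliminate T.

T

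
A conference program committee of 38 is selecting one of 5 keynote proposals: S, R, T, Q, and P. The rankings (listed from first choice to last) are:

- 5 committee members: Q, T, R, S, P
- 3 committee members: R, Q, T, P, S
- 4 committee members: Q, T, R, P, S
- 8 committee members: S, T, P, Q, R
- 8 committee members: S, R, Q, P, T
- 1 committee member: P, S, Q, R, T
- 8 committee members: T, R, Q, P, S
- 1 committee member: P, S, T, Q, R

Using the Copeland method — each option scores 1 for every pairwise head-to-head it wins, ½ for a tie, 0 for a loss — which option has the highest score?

Q

S: beats P; loses to R, T, and Q → score 1.
R: beats S and P; ties Q; loses to T → score 2.5.
T: beats S, R, and P; loses to Q → score 3.
Q: beats S, T, and P; ties R → score 3.5.
P: loses to S, R, T, and Q → score 0.
Q has the best pairwise record.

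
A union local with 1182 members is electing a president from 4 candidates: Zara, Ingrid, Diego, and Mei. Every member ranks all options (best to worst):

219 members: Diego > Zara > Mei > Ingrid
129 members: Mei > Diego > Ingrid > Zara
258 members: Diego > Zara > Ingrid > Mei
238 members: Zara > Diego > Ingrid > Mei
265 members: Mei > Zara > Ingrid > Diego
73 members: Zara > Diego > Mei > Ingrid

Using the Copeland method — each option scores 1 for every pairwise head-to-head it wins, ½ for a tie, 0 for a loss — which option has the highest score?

Zara: beats Ingrid and Mei; loses to Diego → score 2.
Ingrid: loses to Zara, Diego, and Mei → score 0.
Diego: beats Zara, Ingrid, and Mei → score 3.
Mei: beats Ingrid; loses to Zara and Diego → score 1.
Diego has the best pairwise record.

Diego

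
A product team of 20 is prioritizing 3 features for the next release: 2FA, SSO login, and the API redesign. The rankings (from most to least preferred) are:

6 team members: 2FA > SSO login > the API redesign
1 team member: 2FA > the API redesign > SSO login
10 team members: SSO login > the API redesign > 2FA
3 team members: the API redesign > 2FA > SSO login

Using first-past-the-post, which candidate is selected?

First-place votes: 2FA 7, SSO login 10, the API redesign 3.
SSO login has the most first-place votes.

SSO login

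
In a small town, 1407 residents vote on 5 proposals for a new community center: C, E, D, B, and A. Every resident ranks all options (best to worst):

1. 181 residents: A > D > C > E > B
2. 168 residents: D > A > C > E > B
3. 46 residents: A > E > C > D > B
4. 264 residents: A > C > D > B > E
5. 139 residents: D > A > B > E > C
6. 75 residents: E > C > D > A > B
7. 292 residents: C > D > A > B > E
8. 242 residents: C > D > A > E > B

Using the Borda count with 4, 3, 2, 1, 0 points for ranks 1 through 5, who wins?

D

C: 181·2 + 168·2 + 46·2 + 264·3 + 139·0 + 75·3 + 292·4 + 242·4 = 3943
E: 181·1 + 168·1 + 46·3 + 264·0 + 139·1 + 75·4 + 292·0 + 242·1 = 1168
D: 181·3 + 168·4 + 46·1 + 264·2 + 139·4 + 75·2 + 292·3 + 242·3 = 4097
B: 181·0 + 168·0 + 46·0 + 264·1 + 139·2 + 75·0 + 292·1 + 242·0 = 834
A: 181·4 + 168·3 + 46·4 + 264·4 + 139·3 + 75·1 + 292·2 + 242·2 = 4028
D has the highest Borda score (4097).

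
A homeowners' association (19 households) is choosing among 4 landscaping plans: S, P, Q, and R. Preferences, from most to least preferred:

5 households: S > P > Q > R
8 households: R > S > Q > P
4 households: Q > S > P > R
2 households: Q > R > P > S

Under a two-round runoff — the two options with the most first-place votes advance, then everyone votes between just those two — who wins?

Round 1 first-place votes: S 5, P 0, Q 6, R 8.
R and Q advance.
Runoff: R is preferred to Q by 8 voters; Q by 11.
Q wins the runoff.

Q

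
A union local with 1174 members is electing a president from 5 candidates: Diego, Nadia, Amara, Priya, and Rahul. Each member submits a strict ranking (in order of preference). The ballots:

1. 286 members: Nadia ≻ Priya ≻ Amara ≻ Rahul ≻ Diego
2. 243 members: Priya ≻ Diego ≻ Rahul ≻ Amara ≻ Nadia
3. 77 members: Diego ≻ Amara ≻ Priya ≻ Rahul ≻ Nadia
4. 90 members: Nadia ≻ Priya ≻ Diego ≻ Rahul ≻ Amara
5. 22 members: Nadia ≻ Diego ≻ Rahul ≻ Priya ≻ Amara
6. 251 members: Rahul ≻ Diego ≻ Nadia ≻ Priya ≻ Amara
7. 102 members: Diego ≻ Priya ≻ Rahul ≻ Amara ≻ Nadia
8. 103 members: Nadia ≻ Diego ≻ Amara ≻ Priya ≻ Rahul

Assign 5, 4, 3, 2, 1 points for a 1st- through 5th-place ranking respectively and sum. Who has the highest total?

Diego: 286·1 + 243·4 + 77·5 + 90·3 + 22·4 + 251·4 + 102·5 + 103·4 = 3927
Nadia: 286·5 + 243·1 + 77·1 + 90·5 + 22·5 + 251·3 + 102·1 + 103·5 = 3680
Amara: 286·3 + 243·2 + 77·4 + 90·1 + 22·1 + 251·1 + 102·2 + 103·3 = 2528
Priya: 286·4 + 243·5 + 77·3 + 90·4 + 22·2 + 251·2 + 102·4 + 103·2 = 4110
Rahul: 286·2 + 243·3 + 77·2 + 90·2 + 22·3 + 251·5 + 102·3 + 103·1 = 3365
Priya has the highest Borda score (4110).

Priya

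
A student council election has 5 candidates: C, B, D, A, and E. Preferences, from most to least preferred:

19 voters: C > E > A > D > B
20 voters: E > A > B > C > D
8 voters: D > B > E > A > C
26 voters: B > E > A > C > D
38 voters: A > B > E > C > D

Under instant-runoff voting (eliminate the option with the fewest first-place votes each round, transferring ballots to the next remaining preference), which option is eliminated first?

Round 1: C 19, B 26, D 8, A 38, E 20. Eliminate D.

D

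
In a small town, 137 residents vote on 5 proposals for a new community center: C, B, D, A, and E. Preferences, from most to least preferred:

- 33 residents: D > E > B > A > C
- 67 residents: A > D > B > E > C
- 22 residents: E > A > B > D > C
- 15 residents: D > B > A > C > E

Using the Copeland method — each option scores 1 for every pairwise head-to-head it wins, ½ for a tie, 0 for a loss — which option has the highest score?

C: loses to B, D, A, and E → score 0.
B: beats C and E; loses to D and A → score 2.
D: beats C, B, and E; loses to A → score 3.
A: beats C, B, D, and E → score 4.
E: beats C; loses to B, D, and A → score 1.
A has the best pairwise record.

A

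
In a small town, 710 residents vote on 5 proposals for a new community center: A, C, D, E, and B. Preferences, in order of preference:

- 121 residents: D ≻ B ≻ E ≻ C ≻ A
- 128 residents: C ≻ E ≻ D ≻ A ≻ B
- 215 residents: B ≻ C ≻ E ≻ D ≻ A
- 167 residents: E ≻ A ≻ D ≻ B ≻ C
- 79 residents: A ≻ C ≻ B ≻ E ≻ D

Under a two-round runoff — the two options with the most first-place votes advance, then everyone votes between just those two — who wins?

B

Round 1 first-place votes: A 79, C 128, D 121, E 167, B 215.
B and E advance.
Runoff: B is preferred to E by 415 voters; E by 295.
B wins the runoff.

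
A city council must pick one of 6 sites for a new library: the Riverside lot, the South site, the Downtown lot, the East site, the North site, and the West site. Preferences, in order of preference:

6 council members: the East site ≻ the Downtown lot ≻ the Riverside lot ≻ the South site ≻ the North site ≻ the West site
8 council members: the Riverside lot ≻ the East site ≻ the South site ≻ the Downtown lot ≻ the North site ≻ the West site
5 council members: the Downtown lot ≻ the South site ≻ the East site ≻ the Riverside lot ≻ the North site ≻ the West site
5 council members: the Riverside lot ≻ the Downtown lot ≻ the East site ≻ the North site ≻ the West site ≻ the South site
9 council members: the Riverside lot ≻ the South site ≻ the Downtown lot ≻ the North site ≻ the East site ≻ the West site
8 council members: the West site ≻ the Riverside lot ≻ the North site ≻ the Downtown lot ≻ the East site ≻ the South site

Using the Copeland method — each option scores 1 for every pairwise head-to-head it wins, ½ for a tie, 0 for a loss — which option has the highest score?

the Riverside lot

the Riverside lot: beats the South site, the Downtown lot, the East site, the North site, and the West site → score 5.
the South site: beats the North site and the West site; loses to the Riverside lot, the Downtown lot, and the East site → score 2.
the Downtown lot: beats the South site, the East site, the North site, and the West site; loses to the Riverside lot → score 4.
the East site: beats the South site, the North site, and the West site; loses to the Riverside lot and the Downtown lot → score 3.
the North site: beats the West site; loses to the Riverside lot, the South site, the Downtown lot, and the East site → score 1.
the West site: loses to the Riverside lot, the South site, the Downtown lot, the East site, and the North site → score 0.
the Riverside lot has the best pairwise record.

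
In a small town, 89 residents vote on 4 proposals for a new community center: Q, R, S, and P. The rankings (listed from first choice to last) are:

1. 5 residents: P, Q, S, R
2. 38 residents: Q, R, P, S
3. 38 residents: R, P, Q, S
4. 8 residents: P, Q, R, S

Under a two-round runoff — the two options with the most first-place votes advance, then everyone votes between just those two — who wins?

Round 1 first-place votes: Q 38, R 38, S 0, P 13.
R and Q advance.
Runoff: R is preferred to Q by 38 voters; Q by 51.
Q wins the runoff.

Q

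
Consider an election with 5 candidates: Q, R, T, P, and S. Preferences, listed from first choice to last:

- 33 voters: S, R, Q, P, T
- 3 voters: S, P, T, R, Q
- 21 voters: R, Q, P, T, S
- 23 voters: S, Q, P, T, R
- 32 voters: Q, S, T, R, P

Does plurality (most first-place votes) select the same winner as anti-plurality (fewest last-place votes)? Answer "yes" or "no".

no

Plurality — first-place votes: Q 32, R 21, T 0, P 0, S 59. Winner: S.
Anti-plurality — last-place votes: Q 3, R 23, T 33, P 32, S 21. Winner: Q.
The two methods disagree.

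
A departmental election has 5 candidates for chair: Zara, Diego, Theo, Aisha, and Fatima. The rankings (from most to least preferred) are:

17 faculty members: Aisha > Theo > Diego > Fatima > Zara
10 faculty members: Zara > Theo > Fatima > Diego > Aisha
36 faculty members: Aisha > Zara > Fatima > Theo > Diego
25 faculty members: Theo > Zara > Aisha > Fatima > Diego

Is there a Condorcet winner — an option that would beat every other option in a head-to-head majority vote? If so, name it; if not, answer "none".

Aisha vs Zara: 53–35 for Aisha.
Aisha vs Diego: 78–10 for Aisha.
Aisha vs Theo: 53–35 for Aisha.
Aisha vs Fatima: 78–10 for Aisha.
Aisha beats every other option head-to-head.

Aisha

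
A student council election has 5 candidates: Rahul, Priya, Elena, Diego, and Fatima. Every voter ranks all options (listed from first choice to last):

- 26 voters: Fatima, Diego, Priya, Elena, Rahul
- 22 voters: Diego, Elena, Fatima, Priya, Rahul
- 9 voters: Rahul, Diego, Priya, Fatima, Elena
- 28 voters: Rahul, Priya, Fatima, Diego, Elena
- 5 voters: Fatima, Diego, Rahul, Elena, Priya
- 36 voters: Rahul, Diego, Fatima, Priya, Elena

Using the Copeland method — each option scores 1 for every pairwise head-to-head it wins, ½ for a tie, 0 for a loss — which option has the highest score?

Rahul

Rahul: beats Priya, Elena, Diego, and Fatima → score 4.
Priya: beats Elena; loses to Rahul, Diego, and Fatima → score 1.
Elena: loses to Rahul, Priya, Diego, and Fatima → score 0.
Diego: beats Priya, Elena, and Fatima; loses to Rahul → score 3.
Fatima: beats Priya and Elena; loses to Rahul and Diego → score 2.
Rahul has the best pairwise record.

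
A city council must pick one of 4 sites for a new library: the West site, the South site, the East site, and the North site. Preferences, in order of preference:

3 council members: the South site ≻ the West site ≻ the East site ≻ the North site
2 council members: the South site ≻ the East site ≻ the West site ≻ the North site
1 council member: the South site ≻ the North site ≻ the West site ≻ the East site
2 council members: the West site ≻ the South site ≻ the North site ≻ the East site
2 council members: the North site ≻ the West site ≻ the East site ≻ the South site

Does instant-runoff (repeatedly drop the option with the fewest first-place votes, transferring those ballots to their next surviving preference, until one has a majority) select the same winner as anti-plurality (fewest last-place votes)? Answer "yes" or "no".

Instant-runoff — R1 the West site 2, the South site 6, the East site 0, the North site 2 (the South site winner). Winner: the South site.
Anti-plurality — last-place votes: the West site 0, the South site 2, the East site 3, the North site 5. Winner: the West site.
The two methods disagree.

no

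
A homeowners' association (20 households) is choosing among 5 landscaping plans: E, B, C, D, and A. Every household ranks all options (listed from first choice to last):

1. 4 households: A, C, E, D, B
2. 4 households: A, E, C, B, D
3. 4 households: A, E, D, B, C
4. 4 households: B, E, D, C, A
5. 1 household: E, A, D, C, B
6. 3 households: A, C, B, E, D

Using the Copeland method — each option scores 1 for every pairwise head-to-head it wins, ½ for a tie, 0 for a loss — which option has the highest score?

E: beats B, C, and D; loses to A → score 3.
B: beats D; loses to E, C, and A → score 1.
C: beats B and D; loses to E and A → score 2.
D: loses to E, B, C, and A → score 0.
A: beats E, B, C, and D → score 4.
A has the best pairwise record.

A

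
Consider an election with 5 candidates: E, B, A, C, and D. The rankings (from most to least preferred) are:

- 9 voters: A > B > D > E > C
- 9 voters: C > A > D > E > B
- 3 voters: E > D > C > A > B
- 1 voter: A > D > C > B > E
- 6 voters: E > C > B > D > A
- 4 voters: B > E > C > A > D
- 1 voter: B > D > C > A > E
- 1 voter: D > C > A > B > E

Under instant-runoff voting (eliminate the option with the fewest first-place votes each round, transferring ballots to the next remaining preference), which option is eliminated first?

D

Round 1: E 9, B 5, A 10, C 9, D 1. Eliminate D.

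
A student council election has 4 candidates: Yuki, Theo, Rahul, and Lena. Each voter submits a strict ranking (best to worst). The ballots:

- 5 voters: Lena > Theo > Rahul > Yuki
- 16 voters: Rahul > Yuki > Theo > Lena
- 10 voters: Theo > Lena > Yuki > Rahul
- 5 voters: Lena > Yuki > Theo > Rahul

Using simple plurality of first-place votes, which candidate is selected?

First-place votes: Yuki 0, Theo 10, Rahul 16, Lena 10.
Rahul has the most first-place votes.

Rahul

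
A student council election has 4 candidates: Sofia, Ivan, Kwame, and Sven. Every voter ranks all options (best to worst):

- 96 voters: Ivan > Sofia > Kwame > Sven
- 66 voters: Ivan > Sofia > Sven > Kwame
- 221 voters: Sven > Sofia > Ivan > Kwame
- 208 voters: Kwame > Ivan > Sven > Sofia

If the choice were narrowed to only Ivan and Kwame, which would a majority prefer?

Ivan

Voters preferring Ivan to Kwame: 383; preferring Kwame to Ivan: 208.
Ivan wins the head-to-head.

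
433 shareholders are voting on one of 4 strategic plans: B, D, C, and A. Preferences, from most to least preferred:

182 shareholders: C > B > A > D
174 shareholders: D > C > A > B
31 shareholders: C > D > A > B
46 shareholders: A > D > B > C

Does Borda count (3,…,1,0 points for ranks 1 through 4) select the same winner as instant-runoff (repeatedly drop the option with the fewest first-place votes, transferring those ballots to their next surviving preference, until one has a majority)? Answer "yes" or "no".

no

Borda — scores: B 410, D 676, C 987, A 525. Winner: C.
Instant-runoff — R1 B 0, D 174, C 213, A 46 (B out); R2 D 174, C 213, A 46 (A out); R3 D 220, C 213 (D winner). Winner: D.
The two methods disagree.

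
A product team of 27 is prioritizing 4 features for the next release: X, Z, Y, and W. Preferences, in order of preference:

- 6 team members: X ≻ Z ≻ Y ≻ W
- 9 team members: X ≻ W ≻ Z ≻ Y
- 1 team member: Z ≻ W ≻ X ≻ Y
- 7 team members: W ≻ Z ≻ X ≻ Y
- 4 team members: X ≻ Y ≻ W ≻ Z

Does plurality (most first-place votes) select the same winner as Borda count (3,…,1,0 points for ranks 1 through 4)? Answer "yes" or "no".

Plurality — first-place votes: X 19, Z 1, Y 0, W 7. Winner: X.
Borda — scores: X 65, Z 38, Y 14, W 45. Winner: X.
The two methods agree.

yes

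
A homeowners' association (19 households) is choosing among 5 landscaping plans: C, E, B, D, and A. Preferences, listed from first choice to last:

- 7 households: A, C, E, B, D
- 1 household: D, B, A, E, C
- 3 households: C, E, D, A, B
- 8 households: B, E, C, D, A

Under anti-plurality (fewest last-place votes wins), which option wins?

E

Last-place votes: C 1, E 0, B 3, D 7, A 8.
E is ranked last by the fewest voters, so E wins.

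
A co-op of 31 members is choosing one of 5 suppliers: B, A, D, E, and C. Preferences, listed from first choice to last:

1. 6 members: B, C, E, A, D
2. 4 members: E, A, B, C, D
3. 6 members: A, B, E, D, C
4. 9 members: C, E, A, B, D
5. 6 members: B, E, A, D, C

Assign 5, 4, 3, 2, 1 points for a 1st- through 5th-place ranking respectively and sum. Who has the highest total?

B: 6·5 + 4·3 + 6·4 + 9·2 + 6·5 = 114
A: 6·2 + 4·4 + 6·5 + 9·3 + 6·3 = 103
D: 6·1 + 4·1 + 6·2 + 9·1 + 6·2 = 43
E: 6·3 + 4·5 + 6·3 + 9·4 + 6·4 = 116
C: 6·4 + 4·2 + 6·1 + 9·5 + 6·1 = 89
E has the highest Borda score (116).

E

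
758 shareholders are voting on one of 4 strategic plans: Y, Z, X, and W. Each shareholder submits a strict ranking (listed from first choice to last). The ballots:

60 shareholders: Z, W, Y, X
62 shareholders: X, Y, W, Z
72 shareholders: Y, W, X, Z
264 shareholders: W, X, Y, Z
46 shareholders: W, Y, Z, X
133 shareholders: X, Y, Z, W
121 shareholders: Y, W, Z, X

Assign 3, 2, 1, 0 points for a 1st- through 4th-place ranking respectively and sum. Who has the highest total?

Y: 60·1 + 62·2 + 72·3 + 264·1 + 46·2 + 133·2 + 121·3 = 1385
Z: 60·3 + 62·0 + 72·0 + 264·0 + 46·1 + 133·1 + 121·1 = 480
X: 60·0 + 62·3 + 72·1 + 264·2 + 46·0 + 133·3 + 121·0 = 1185
W: 60·2 + 62·1 + 72·2 + 264·3 + 46·3 + 133·0 + 121·2 = 1498
W has the highest Borda score (1498).

W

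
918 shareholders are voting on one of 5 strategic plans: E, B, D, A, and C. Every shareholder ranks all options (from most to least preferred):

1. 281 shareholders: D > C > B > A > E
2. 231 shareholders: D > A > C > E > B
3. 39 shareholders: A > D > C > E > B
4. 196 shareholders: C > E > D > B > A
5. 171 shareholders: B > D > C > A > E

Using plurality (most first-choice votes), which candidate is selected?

D

First-place votes: E 0, B 171, D 512, A 39, C 196.
D has the most first-place votes.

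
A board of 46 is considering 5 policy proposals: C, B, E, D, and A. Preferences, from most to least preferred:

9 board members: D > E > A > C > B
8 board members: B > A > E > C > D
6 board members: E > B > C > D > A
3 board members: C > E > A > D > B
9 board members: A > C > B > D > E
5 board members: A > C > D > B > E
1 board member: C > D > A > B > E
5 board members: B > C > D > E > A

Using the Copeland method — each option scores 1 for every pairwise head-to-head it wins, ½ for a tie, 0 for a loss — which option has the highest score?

A

C: beats B and D; ties E; loses to A → score 2.5.
B: beats E and D; loses to C and A → score 2.
E: ties C and A; loses to B and D → score 1.
D: beats E; loses to C, B, and A → score 1.
A: beats C, B, and D; ties E → score 3.5.
A has the best pairwise record.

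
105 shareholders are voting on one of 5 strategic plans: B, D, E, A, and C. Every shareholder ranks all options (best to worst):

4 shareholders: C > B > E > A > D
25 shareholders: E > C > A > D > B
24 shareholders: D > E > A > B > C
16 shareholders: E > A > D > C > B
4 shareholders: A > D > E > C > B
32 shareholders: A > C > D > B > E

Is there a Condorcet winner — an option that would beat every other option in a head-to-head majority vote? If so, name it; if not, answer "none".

none

Checking pairwise contests:
D beats B 101–4.
A beats D 81–24.
D beats E 60–45.
E beats A 69–36.
E beats C 69–36.
Every option loses at least one head-to-head, so there is no Condorcet winner.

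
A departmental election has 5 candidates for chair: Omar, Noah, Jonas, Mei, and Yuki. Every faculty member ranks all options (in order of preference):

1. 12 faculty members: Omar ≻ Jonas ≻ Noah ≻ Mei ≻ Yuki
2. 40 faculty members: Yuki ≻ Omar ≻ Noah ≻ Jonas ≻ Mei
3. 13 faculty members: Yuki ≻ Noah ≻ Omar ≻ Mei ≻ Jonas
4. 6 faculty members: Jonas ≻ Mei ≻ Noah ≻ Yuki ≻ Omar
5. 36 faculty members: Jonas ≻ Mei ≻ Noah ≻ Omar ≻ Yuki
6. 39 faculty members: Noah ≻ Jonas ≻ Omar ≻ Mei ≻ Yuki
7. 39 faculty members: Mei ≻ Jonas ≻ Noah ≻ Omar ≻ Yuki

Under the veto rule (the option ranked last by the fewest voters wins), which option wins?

Last-place votes: Omar 6, Noah 0, Jonas 13, Mei 40, Yuki 126.
Noah is ranked last by the fewest voters, so Noah wins.

Noah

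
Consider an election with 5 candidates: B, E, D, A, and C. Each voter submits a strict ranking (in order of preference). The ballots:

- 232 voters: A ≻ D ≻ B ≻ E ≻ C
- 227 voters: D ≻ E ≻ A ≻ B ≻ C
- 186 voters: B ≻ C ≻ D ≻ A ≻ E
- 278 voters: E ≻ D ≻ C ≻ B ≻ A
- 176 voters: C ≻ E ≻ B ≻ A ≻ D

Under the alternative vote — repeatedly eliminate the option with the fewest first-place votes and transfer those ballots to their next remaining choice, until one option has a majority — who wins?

Round 1: B 186, E 278, D 227, A 232, C 176. Eliminate C.
Round 2: B 186, E 454, D 227, A 232. Eliminate B.
Round 3: E 454, D 413, A 232. Eliminate A.
Round 4: E 454, D 645. D has a majority.

D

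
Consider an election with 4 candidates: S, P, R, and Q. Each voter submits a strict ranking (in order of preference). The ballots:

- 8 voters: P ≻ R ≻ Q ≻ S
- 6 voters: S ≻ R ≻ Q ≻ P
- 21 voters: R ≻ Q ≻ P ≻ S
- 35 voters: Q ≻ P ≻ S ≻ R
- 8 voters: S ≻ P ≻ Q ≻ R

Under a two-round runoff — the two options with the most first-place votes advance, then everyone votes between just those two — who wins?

Q

Round 1 first-place votes: S 14, P 8, R 21, Q 35.
Q and R advance.
Runoff: Q is preferred to R by 43 voters; R by 35.
Q wins the runoff.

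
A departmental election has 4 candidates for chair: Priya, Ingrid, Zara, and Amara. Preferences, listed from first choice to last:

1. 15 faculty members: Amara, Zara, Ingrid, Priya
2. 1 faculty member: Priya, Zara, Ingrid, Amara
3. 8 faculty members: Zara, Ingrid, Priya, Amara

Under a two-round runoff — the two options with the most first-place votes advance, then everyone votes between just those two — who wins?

Amara

Round 1 first-place votes: Priya 1, Ingrid 0, Zara 8, Amara 15.
Amara and Zara advance.
Runoff: Amara is preferred to Zara by 15 voters; Zara by 9.
Amara wins the runoff.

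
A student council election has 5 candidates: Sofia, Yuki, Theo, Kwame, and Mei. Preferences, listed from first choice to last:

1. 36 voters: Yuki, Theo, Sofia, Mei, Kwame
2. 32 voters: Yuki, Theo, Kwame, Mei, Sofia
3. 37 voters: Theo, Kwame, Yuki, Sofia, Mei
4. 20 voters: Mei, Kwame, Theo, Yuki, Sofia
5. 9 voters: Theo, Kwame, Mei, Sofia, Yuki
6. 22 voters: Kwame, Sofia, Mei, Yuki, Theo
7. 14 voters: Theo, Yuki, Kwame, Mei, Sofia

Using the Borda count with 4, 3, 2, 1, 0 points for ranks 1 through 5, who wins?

Theo

Sofia: 36·2 + 32·0 + 37·1 + 20·0 + 9·1 + 22·3 + 14·0 = 184
Yuki: 36·4 + 32·4 + 37·2 + 20·1 + 9·0 + 22·1 + 14·3 = 430
Theo: 36·3 + 32·3 + 37·4 + 20·2 + 9·4 + 22·0 + 14·4 = 484
Kwame: 36·0 + 32·2 + 37·3 + 20·3 + 9·3 + 22·4 + 14·2 = 378
Mei: 36·1 + 32·1 + 37·0 + 20·4 + 9·2 + 22·2 + 14·1 = 224
Theo has the highest Borda score (484).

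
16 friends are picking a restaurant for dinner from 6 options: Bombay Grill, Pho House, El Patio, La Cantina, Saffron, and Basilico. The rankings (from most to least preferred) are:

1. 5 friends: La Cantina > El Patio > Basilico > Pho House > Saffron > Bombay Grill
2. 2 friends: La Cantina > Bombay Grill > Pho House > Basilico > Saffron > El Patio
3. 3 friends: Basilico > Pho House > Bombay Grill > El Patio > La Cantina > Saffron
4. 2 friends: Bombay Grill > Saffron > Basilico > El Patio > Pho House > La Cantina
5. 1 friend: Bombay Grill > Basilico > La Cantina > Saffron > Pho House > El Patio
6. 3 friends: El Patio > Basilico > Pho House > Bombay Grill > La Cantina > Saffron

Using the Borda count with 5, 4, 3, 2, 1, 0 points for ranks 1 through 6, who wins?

Basilico

Bombay Grill: 5·0 + 2·4 + 3·3 + 2·5 + 1·5 + 3·2 = 38
Pho House: 5·2 + 2·3 + 3·4 + 2·1 + 1·1 + 3·3 = 40
El Patio: 5·4 + 2·0 + 3·2 + 2·2 + 1·0 + 3·5 = 45
La Cantina: 5·5 + 2·5 + 3·1 + 2·0 + 1·3 + 3·1 = 44
Saffron: 5·1 + 2·1 + 3·0 + 2·4 + 1·2 + 3·0 = 17
Basilico: 5·3 + 2·2 + 3·5 + 2·3 + 1·4 + 3·4 = 56
Basilico has the highest Borda score (56).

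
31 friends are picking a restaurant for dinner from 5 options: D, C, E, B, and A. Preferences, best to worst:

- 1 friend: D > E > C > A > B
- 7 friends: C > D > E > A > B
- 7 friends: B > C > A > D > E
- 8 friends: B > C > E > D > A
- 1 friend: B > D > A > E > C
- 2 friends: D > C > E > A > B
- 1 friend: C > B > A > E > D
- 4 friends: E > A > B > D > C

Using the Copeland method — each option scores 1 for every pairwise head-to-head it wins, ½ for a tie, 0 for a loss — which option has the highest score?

D: beats E and A; loses to C and B → score 2.
C: beats D, E, and A; loses to B → score 3.
E: beats A; loses to D, C, and B → score 1.
B: beats D, C, E, and A → score 4.
A: loses to D, C, E, and B → score 0.
B has the best pairwise record.

B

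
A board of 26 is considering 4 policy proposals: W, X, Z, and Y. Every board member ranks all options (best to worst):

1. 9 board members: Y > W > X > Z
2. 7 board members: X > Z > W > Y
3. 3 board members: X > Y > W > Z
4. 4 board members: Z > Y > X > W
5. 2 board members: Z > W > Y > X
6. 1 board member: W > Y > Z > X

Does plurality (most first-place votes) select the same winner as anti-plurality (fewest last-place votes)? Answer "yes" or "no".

Plurality — first-place votes: W 1, X 10, Z 6, Y 9. Winner: X.
Anti-plurality — last-place votes: W 4, X 3, Z 12, Y 7. Winner: X.
The two methods agree.

yes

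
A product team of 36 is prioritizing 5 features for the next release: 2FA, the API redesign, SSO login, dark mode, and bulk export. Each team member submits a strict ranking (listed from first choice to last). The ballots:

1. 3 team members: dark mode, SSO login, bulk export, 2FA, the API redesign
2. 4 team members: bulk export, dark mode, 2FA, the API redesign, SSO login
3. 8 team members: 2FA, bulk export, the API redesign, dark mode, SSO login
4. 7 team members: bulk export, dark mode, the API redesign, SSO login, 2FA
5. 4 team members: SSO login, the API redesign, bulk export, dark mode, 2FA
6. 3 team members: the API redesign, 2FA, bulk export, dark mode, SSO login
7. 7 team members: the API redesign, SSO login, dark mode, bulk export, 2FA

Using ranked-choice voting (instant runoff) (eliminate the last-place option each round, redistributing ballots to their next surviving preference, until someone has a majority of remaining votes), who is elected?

bulk export

Round 1: 2FA 8, the API redesign 10, SSO login 4, dark mode 3, bulk export 11. Eliminate dark mode.
Round 2: 2FA 8, the API redesign 10, SSO login 7, bulk export 11. Eliminate SSO login.
Round 3: 2FA 8, the API redesign 14, bulk export 14. Eliminate 2FA.
Round 4: the API redesign 14, bulk export 22. Bulk export has a majority.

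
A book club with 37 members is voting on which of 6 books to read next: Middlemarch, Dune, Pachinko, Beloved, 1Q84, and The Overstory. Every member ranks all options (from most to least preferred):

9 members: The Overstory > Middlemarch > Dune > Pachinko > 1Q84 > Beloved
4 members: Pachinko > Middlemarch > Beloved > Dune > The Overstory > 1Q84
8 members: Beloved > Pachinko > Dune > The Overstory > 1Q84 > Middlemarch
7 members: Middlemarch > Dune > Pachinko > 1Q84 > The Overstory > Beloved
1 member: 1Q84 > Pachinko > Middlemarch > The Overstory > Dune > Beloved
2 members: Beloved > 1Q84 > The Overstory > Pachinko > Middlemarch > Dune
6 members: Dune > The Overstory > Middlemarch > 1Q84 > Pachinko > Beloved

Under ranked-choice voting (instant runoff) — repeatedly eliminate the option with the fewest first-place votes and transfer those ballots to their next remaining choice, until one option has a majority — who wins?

Round 1: Middlemarch 7, Dune 6, Pachinko 4, Beloved 10, 1Q84 1, The Overstory 9. Eliminate 1Q84.
Round 2: Middlemarch 7, Dune 6, Pachinko 5, Beloved 10, The Overstory 9. Eliminate Pachinko.
Round 3: Middlemarch 12, Dune 6, Beloved 10, The Overstory 9. Eliminate Dune.
Round 4: Middlemarch 12, Beloved 10, The Overstory 15. Eliminate Beloved.
Round 5: Middlemarch 12, The Overstory 25. The Overstory has a majority.

The Overstory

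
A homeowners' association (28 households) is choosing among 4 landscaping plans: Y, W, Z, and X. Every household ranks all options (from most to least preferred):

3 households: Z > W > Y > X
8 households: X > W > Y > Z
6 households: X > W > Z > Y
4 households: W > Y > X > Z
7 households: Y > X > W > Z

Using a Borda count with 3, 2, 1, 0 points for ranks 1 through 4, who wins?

Y: 3·1 + 8·1 + 6·0 + 4·2 + 7·3 = 40
W: 3·2 + 8·2 + 6·2 + 4·3 + 7·1 = 53
Z: 3·3 + 8·0 + 6·1 + 4·0 + 7·0 = 15
X: 3·0 + 8·3 + 6·3 + 4·1 + 7·2 = 60
X has the highest Borda score (60).

X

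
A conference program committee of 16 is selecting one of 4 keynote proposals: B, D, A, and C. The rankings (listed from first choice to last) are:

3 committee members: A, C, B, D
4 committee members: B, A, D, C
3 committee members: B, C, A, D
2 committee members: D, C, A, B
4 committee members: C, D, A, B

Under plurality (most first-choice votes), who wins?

B

First-place votes: B 7, D 2, A 3, C 4.
B has the most first-place votes.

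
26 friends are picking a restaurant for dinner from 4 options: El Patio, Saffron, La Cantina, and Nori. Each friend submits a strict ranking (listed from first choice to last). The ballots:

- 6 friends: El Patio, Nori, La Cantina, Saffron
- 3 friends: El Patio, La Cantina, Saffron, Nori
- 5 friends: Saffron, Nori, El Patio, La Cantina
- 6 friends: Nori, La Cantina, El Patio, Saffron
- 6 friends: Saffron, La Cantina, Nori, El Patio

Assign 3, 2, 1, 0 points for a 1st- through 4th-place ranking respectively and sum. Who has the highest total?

El Patio: 6·3 + 3·3 + 5·1 + 6·1 + 6·0 = 38
Saffron: 6·0 + 3·1 + 5·3 + 6·0 + 6·3 = 36
La Cantina: 6·1 + 3·2 + 5·0 + 6·2 + 6·2 = 36
Nori: 6·2 + 3·0 + 5·2 + 6·3 + 6·1 = 46
Nori has the highest Borda score (46).

Nori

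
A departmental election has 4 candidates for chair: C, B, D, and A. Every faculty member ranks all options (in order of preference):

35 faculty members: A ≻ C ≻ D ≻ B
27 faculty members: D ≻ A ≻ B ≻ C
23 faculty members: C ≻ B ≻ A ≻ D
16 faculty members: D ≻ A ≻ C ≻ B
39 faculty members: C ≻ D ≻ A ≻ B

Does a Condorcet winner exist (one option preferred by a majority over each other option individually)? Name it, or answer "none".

Checking pairwise contests:
A beats C 78–62.
C beats B 113–27.
C beats D 97–43.
D beats A 82–58.
Every option loses at least one head-to-head, so there is no Condorcet winner.

none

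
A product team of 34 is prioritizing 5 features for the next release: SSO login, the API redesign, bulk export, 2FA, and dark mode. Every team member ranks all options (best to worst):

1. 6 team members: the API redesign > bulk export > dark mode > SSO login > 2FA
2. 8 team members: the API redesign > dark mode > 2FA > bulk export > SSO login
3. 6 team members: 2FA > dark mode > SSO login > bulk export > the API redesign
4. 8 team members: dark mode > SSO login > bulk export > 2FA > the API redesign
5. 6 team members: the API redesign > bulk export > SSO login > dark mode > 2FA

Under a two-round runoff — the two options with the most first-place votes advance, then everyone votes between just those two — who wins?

the API redesign

Round 1 first-place votes: SSO login 0, the API redesign 20, bulk export 0, 2FA 6, dark mode 8.
the API redesign and dark mode advance.
Runoff: the API redesign is preferred to dark mode by 20 voters; dark mode by 14.
the API redesign wins the runoff.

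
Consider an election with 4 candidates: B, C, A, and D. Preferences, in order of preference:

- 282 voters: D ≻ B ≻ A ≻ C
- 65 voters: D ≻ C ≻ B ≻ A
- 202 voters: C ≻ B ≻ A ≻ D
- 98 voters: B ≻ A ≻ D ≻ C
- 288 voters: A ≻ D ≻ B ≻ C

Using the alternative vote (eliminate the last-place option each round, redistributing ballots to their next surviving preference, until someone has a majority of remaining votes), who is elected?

Round 1: B 98, C 202, A 288, D 347. Eliminate B.
Round 2: C 202, A 386, D 347. Eliminate C.
Round 3: A 588, D 347. A has a majority.

A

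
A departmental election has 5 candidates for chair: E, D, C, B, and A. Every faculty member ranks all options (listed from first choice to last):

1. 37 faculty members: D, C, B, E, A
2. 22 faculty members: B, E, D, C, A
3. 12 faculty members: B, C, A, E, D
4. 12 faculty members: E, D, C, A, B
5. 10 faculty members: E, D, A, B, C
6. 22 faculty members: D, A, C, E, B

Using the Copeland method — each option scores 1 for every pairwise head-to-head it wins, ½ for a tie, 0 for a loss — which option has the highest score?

E: beats A; loses to D, C, and B → score 1.
D: beats E, C, B, and A → score 4.
C: beats E, B, and A; loses to D → score 3.
B: beats E and A; loses to D and C → score 2.
A: loses to E, D, C, and B → score 0.
D has the best pairwise record.

D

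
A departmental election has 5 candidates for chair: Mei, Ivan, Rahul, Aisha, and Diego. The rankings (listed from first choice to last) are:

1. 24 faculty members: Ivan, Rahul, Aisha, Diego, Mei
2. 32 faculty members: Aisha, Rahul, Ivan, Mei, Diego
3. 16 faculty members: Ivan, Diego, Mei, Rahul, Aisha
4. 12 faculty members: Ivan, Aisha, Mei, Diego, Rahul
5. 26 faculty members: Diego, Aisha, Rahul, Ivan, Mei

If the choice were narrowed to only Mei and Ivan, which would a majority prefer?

Ivan

Voters preferring Mei to Ivan: 0; preferring Ivan to Mei: 110.
Ivan wins the head-to-head.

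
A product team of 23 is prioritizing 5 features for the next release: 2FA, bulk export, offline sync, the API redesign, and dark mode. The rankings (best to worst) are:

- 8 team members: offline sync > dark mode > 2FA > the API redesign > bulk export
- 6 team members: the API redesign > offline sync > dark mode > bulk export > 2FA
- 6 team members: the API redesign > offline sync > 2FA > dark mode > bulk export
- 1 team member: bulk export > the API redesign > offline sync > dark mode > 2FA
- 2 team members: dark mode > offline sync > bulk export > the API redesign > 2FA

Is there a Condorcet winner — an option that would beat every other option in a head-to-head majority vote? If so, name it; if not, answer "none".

the API redesign

the API redesign vs 2FA: 15–8 for the API redesign.
the API redesign vs bulk export: 20–3 for the API redesign.
the API redesign vs offline sync: 13–10 for the API redesign.
the API redesign vs dark mode: 13–10 for the API redesign.
the API redesign beats every other option head-to-head.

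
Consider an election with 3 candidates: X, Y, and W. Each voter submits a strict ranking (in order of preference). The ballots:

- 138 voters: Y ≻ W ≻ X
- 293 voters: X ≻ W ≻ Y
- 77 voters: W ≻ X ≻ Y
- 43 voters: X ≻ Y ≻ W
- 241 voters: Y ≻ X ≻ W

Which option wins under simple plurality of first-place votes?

First-place votes: X 336, Y 379, W 77.
Y has the most first-place votes.

Y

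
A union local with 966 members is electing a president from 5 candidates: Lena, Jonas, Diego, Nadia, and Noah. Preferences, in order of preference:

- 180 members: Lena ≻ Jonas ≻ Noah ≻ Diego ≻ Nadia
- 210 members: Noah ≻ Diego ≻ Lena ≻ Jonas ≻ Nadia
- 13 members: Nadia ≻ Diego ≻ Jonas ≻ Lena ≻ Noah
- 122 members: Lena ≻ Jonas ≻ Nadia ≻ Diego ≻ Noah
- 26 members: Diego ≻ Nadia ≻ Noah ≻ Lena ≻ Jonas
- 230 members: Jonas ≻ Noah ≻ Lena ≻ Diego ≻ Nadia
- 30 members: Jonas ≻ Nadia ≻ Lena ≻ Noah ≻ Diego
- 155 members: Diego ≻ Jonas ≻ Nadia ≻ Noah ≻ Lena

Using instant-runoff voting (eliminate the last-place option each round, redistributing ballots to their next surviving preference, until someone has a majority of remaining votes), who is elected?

Lena

Round 1: Lena 302, Jonas 260, Diego 181, Nadia 13, Noah 210. Eliminate Nadia.
Round 2: Lena 302, Jonas 260, Diego 194, Noah 210. Eliminate Diego.
Round 3: Lena 302, Jonas 428, Noah 236. Eliminate Noah.
Round 4: Lena 538, Jonas 428. Lena has a majority.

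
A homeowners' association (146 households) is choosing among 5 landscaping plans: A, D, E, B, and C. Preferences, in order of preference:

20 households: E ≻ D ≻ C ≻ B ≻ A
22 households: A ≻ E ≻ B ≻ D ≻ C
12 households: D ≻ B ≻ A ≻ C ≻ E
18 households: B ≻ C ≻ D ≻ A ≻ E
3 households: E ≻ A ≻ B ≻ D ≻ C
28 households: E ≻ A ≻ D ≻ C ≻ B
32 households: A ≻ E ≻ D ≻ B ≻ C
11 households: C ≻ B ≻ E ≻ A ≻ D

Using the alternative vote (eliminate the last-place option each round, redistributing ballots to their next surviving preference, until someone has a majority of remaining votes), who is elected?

Round 1: A 54, D 12, E 51, B 18, C 11. Eliminate C.
Round 2: A 54, D 12, E 51, B 29. Eliminate D.
Round 3: A 54, E 51, B 41. Eliminate B.
Round 4: A 84, E 62. A has a majority.

A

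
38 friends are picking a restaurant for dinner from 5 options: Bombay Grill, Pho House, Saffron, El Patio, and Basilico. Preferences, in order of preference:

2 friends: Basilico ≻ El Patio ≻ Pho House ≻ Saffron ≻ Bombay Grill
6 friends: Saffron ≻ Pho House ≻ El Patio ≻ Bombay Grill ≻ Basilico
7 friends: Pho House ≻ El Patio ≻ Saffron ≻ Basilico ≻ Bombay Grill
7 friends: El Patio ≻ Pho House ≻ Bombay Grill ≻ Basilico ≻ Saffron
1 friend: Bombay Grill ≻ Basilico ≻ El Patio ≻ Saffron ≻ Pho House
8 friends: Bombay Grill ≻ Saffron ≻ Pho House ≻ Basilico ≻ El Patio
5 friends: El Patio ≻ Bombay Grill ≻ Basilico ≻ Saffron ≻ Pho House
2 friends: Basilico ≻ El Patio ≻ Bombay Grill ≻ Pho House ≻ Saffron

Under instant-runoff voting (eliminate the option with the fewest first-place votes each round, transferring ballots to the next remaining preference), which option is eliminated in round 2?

Round 1: Bombay Grill 9, Pho House 7, Saffron 6, El Patio 12, Basilico 4. Eliminate Basilico.
Round 2: Bombay Grill 9, Pho House 7, Saffron 6, El Patio 16. Eliminate Saffron.

Saffron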